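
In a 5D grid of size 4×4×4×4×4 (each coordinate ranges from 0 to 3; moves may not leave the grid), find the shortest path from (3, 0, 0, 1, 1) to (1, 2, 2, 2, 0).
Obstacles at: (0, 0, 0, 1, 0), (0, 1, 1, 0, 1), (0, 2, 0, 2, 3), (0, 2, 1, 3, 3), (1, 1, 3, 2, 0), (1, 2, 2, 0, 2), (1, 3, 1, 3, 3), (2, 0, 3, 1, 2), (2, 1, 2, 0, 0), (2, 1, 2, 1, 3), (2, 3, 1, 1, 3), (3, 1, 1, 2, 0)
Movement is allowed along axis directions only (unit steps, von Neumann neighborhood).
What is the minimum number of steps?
8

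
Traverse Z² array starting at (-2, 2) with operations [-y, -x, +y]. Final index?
(-3, 2)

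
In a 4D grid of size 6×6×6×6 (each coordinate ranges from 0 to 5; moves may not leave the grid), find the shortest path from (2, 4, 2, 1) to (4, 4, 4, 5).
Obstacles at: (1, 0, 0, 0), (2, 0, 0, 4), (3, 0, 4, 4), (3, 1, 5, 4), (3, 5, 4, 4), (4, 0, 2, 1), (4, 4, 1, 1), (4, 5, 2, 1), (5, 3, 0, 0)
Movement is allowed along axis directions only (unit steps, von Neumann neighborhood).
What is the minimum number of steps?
8
(one shortest path: (2, 4, 2, 1) → (3, 4, 2, 1) → (4, 4, 2, 1) → (4, 4, 3, 1) → (4, 4, 4, 1) → (4, 4, 4, 2) → (4, 4, 4, 3) → (4, 4, 4, 4) → (4, 4, 4, 5))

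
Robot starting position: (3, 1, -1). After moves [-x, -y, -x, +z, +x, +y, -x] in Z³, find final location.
(1, 1, 0)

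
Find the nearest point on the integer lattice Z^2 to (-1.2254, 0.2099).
(-1, 0)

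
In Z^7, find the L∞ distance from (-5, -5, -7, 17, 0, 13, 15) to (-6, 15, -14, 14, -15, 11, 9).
20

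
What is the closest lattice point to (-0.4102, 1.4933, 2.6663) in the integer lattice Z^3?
(0, 1, 3)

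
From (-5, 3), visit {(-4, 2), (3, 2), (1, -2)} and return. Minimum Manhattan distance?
26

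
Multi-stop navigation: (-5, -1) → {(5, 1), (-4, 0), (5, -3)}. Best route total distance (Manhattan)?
16
(one optimal route: (-5, -1) → (-4, 0) → (5, 1) → (5, -3))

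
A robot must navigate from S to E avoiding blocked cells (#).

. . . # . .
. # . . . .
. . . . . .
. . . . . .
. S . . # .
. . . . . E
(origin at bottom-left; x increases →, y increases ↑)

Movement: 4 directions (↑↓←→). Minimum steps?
5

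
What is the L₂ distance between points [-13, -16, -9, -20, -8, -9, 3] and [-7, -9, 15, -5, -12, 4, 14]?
34.5254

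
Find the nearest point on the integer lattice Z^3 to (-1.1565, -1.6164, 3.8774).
(-1, -2, 4)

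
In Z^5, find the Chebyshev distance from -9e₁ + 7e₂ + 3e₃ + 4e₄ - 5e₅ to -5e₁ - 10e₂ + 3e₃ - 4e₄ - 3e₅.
17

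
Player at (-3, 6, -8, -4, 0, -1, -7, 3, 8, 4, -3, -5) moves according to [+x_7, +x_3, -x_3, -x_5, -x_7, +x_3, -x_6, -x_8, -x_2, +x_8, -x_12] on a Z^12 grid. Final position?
(-3, 5, -7, -4, -1, -2, -7, 3, 8, 4, -3, -6)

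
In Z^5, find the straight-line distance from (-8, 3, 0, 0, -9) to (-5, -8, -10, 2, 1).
18.2757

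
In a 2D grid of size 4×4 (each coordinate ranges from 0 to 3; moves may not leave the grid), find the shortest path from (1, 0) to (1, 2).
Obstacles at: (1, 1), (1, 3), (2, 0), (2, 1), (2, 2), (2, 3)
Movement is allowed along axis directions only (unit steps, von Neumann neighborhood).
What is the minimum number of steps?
4
(one shortest path: (1, 0) → (0, 0) → (0, 1) → (0, 2) → (1, 2))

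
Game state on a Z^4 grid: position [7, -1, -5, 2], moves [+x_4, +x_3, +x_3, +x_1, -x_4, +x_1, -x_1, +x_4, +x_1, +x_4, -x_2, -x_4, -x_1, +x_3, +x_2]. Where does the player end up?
(8, -1, -2, 3)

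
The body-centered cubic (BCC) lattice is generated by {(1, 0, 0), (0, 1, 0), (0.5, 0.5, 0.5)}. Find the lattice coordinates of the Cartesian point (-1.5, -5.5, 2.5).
-4b₁ - 8b₂ + 5b₃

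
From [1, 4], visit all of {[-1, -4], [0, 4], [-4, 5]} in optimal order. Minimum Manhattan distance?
18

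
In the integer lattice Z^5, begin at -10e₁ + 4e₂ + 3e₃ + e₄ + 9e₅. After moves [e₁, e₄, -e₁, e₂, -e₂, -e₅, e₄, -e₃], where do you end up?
(-10, 4, 2, 3, 8)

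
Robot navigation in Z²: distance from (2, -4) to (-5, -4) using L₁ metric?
7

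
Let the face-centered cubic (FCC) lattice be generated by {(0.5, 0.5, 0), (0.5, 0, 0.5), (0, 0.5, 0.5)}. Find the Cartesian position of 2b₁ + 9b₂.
(5.5, 1, 4.5)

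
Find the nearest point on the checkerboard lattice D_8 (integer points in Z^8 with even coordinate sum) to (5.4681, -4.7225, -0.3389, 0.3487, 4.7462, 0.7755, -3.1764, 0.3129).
(6, -5, 0, 0, 5, 1, -3, 0)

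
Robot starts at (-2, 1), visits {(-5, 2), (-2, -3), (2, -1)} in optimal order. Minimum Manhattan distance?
18
(one optimal route: (-2, 1) → (-5, 2) → (-2, -3) → (2, -1))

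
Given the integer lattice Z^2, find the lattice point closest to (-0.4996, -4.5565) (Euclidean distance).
(0, -5)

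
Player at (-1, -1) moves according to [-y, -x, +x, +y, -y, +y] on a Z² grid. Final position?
(-1, -1)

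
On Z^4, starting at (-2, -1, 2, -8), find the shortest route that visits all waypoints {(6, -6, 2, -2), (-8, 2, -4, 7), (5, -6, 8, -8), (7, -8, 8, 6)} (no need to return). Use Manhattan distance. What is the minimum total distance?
86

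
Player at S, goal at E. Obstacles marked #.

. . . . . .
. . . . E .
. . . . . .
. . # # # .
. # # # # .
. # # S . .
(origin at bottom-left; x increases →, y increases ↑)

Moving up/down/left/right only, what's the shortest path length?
7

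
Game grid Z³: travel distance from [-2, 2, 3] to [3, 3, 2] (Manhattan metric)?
7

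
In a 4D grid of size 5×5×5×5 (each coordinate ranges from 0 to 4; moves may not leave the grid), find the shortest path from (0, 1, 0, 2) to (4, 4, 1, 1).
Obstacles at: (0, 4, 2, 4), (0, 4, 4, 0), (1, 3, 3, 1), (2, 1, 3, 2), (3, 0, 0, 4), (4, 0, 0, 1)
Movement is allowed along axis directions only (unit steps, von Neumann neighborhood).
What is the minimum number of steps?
9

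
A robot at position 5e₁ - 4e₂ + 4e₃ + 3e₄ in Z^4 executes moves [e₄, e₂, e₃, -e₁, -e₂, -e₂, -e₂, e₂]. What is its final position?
(4, -5, 5, 4)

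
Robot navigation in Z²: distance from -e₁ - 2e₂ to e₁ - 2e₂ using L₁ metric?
2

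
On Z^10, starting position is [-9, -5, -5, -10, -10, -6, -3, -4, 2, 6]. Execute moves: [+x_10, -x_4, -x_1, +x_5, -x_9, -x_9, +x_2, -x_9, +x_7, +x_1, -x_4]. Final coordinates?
(-9, -4, -5, -12, -9, -6, -2, -4, -1, 7)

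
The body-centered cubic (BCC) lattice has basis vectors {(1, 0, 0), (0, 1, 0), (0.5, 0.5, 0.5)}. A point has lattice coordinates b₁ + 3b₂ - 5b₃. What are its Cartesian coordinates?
(-1.5, 0.5, -2.5)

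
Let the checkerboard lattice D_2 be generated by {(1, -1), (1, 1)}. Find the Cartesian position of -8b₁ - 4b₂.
(-12, 4)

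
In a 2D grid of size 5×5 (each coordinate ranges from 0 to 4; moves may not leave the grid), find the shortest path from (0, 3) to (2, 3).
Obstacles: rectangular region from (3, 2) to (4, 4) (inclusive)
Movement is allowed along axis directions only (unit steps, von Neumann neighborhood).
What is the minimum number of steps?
2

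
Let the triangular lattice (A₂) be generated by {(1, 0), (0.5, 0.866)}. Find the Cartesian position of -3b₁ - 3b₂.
(-4.5, -2.598)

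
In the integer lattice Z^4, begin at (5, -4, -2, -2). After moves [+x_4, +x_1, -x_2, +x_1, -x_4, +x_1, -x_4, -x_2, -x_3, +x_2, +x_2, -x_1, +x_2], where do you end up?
(7, -3, -3, -3)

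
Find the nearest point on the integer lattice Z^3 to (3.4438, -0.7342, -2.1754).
(3, -1, -2)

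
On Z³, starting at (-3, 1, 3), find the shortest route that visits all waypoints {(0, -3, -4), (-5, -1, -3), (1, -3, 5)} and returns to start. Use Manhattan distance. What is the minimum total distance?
38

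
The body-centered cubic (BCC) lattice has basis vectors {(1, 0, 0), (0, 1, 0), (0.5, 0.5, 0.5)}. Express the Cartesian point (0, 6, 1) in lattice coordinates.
-b₁ + 5b₂ + 2b₃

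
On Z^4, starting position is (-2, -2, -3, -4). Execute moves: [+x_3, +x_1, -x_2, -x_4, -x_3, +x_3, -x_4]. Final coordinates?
(-1, -3, -2, -6)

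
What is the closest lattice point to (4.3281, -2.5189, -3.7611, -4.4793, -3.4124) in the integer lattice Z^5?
(4, -3, -4, -4, -3)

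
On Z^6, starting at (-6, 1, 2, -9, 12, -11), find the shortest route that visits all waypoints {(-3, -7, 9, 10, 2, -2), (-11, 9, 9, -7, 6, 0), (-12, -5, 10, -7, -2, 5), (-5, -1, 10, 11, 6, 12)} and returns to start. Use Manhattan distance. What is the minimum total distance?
196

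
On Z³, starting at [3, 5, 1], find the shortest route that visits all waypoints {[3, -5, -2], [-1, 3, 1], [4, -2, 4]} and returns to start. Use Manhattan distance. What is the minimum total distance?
42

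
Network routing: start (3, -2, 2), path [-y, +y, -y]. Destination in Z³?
(3, -3, 2)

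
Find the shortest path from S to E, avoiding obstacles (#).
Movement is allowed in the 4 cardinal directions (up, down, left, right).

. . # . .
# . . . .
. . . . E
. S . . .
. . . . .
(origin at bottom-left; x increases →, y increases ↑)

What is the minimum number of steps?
4
(one shortest path: (1, 1) → (2, 1) → (3, 1) → (4, 1) → (4, 2))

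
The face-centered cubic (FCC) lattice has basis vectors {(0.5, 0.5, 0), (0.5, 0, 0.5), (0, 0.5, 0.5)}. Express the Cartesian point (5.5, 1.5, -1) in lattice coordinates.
8b₁ + 3b₂ - 5b₃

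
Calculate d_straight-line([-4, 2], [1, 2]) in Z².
5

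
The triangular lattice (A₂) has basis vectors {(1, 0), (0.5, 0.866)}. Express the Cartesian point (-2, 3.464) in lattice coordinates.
-4b₁ + 4b₂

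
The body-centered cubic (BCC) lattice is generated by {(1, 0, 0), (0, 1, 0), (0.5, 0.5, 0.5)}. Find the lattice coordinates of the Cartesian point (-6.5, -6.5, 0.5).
-7b₁ - 7b₂ + b₃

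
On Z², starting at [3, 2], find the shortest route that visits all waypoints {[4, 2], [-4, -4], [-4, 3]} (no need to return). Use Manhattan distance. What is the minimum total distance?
17
(one optimal route: (3, 2) → (4, 2) → (-4, 3) → (-4, -4))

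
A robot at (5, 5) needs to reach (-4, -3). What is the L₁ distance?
17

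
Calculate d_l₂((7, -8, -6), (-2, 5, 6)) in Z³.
19.8494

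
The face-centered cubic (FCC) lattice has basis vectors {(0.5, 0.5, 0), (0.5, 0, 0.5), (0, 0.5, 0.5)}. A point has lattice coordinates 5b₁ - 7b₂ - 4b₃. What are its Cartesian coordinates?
(-1, 0.5, -5.5)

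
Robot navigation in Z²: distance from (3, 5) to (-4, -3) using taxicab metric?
15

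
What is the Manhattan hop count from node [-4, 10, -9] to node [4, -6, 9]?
42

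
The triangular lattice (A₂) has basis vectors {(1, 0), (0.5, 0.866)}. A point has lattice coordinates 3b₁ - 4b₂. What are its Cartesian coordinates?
(1, -3.464)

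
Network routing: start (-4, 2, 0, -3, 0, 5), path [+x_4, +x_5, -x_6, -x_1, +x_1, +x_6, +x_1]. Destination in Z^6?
(-3, 2, 0, -2, 1, 5)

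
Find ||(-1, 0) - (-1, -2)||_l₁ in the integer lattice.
2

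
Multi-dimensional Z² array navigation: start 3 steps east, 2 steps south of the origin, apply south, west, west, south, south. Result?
(1, -5)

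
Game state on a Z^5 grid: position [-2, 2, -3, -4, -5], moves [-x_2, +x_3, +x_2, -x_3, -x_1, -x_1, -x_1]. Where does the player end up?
(-5, 2, -3, -4, -5)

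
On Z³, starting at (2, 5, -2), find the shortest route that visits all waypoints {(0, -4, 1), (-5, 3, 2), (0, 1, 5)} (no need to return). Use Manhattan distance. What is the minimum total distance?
32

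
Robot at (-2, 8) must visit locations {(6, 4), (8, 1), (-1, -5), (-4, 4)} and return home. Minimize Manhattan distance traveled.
50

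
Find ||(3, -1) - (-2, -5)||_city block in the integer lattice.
9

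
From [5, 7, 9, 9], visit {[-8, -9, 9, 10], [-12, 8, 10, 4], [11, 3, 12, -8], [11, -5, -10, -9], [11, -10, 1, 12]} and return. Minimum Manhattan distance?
180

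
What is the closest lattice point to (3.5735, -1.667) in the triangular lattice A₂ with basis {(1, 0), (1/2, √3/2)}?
(4, -1.732)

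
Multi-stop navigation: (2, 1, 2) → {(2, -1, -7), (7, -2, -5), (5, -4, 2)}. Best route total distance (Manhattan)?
27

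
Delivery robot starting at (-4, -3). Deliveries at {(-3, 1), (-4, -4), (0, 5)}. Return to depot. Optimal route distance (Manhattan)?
26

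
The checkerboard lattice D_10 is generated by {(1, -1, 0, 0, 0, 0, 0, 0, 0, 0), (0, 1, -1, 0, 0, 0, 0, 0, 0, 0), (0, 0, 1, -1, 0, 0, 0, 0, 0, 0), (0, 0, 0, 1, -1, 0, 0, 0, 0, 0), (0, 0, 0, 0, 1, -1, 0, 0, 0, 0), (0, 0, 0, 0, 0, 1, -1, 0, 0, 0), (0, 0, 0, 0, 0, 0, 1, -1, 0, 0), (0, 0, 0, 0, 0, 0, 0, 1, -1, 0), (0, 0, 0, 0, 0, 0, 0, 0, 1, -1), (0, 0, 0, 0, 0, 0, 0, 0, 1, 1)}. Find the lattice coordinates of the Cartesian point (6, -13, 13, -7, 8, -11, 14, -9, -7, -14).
6b₁ - 7b₂ + 6b₃ - b₄ + 7b₅ - 4b₆ + 10b₇ + b₈ + 4b₉ - 10b₁₀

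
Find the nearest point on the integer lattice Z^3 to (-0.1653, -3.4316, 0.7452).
(0, -3, 1)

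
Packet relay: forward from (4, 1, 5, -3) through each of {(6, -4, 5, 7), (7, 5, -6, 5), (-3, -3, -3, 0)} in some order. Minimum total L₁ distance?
66
(one optimal route: (4, 1, 5, -3) → (6, -4, 5, 7) → (7, 5, -6, 5) → (-3, -3, -3, 0))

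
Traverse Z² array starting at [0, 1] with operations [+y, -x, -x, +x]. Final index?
(-1, 2)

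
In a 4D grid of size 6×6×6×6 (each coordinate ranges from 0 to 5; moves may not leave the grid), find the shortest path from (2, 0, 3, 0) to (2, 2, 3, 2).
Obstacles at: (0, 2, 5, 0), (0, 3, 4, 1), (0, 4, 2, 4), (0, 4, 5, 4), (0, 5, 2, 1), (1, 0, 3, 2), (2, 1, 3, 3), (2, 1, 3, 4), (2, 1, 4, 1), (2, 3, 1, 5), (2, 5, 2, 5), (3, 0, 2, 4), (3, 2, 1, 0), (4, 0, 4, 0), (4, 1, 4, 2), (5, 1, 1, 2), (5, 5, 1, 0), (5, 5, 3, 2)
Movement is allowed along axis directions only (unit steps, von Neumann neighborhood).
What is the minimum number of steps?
4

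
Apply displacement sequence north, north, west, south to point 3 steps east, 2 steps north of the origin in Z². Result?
(2, 3)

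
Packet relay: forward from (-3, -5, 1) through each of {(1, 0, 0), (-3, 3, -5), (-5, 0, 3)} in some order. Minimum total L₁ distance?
30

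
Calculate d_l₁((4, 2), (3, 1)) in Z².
2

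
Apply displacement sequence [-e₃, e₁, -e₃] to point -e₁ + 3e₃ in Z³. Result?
(0, 0, 1)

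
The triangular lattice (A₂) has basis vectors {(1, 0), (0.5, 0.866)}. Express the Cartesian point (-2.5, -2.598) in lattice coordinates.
-b₁ - 3b₂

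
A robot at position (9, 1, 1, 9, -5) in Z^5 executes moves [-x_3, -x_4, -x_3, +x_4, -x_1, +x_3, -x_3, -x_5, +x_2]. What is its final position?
(8, 2, -1, 9, -6)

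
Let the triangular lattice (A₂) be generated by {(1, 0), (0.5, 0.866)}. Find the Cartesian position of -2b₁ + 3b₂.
(-0.5, 2.598)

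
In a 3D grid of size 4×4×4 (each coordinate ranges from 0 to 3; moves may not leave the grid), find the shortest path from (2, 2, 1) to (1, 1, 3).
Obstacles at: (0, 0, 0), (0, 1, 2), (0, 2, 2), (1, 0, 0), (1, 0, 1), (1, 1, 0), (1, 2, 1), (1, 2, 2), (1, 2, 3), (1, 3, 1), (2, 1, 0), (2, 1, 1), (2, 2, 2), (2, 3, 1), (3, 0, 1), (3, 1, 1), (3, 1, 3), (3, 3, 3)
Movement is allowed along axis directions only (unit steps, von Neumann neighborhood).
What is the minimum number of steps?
6
(one shortest path: (2, 2, 1) → (3, 2, 1) → (3, 2, 2) → (3, 1, 2) → (2, 1, 2) → (1, 1, 2) → (1, 1, 3))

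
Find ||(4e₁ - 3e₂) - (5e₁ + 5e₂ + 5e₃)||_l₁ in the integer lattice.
14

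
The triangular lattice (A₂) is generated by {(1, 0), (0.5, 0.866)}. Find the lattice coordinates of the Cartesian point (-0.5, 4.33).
-3b₁ + 5b₂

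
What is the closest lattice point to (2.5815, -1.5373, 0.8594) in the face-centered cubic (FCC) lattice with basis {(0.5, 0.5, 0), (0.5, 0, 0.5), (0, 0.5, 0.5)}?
(2.5, -1.5, 1)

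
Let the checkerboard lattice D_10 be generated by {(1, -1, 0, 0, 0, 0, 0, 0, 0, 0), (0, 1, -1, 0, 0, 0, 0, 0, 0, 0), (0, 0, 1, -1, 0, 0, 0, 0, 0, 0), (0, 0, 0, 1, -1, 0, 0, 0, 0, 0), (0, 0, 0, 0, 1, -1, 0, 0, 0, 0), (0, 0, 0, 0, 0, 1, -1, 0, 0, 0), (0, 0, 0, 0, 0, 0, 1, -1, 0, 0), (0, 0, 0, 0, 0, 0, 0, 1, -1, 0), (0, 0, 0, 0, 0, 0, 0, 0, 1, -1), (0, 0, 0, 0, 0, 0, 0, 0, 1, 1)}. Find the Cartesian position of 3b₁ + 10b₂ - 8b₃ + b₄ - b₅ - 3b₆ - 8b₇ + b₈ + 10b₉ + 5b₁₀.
(3, 7, -18, 9, -2, -2, -5, 9, 14, -5)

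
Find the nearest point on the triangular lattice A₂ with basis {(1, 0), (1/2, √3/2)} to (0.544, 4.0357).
(0.5, 4.33)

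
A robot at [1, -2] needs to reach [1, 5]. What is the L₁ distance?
7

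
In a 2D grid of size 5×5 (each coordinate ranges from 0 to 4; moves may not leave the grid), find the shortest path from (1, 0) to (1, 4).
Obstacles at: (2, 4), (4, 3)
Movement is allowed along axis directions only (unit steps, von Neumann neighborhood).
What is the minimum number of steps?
4
(one shortest path: (1, 0) → (1, 1) → (1, 2) → (1, 3) → (1, 4))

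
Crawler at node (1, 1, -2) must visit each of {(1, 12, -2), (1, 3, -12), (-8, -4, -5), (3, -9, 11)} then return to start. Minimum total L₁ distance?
110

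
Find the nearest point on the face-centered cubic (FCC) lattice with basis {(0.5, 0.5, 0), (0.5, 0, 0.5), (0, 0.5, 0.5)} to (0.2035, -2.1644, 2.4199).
(0.5, -2, 2.5)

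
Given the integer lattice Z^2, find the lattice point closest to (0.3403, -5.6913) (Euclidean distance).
(0, -6)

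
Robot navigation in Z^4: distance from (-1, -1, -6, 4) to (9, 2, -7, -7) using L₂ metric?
15.1987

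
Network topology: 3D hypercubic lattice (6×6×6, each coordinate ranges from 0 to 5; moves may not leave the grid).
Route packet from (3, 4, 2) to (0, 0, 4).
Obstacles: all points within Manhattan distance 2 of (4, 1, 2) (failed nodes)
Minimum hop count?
9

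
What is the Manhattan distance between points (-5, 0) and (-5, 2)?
2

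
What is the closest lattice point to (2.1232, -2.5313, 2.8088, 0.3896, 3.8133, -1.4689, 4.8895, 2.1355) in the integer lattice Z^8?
(2, -3, 3, 0, 4, -1, 5, 2)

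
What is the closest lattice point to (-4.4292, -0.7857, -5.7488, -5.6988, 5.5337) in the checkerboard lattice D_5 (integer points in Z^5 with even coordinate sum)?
(-4, -1, -6, -6, 5)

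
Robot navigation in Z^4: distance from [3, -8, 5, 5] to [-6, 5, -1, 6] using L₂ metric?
16.9411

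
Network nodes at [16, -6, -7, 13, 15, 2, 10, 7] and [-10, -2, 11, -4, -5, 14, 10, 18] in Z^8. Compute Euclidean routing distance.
44.3847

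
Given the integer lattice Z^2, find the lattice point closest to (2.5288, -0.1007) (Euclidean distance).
(3, 0)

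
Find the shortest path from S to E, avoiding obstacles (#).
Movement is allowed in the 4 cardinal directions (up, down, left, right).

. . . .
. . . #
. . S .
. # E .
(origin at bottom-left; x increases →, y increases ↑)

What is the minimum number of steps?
1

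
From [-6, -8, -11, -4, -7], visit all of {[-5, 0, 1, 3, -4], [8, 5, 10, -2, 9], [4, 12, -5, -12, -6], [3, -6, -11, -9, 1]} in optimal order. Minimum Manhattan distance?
148
(one optimal route: (-6, -8, -11, -4, -7) → (3, -6, -11, -9, 1) → (4, 12, -5, -12, -6) → (-5, 0, 1, 3, -4) → (8, 5, 10, -2, 9))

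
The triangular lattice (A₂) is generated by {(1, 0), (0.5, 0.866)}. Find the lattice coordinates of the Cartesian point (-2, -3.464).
-4b₂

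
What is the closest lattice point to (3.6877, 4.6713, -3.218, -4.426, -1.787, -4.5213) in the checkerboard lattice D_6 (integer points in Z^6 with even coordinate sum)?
(4, 5, -3, -4, -2, -4)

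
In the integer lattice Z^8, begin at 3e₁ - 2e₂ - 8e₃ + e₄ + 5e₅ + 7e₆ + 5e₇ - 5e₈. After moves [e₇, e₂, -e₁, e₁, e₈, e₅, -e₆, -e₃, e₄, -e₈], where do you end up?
(3, -1, -9, 2, 6, 6, 6, -5)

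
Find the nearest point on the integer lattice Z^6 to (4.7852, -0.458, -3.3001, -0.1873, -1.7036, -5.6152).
(5, 0, -3, 0, -2, -6)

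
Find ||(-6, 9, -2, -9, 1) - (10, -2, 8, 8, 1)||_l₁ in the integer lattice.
54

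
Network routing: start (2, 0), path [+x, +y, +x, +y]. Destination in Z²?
(4, 2)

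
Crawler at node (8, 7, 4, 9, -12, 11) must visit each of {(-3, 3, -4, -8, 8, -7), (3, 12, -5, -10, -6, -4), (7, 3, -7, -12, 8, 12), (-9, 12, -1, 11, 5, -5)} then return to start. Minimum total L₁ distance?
240
(one optimal route: (8, 7, 4, 9, -12, 11) → (7, 3, -7, -12, 8, 12) → (-3, 3, -4, -8, 8, -7) → (3, 12, -5, -10, -6, -4) → (-9, 12, -1, 11, 5, -5) → (8, 7, 4, 9, -12, 11))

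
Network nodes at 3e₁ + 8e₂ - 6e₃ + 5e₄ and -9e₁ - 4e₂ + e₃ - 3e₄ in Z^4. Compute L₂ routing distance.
20.025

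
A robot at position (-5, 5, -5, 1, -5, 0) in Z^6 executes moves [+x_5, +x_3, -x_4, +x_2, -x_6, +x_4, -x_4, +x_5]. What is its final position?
(-5, 6, -4, 0, -3, -1)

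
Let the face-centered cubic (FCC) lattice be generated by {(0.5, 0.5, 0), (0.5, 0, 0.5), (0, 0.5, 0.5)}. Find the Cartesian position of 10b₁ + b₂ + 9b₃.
(5.5, 9.5, 5)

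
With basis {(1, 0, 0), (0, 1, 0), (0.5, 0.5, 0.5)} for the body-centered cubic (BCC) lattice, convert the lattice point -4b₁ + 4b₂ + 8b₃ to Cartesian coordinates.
(0, 8, 4)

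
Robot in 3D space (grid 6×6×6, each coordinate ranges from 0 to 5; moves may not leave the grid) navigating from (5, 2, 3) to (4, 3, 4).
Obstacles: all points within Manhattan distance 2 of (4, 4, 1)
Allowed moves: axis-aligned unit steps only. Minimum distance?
3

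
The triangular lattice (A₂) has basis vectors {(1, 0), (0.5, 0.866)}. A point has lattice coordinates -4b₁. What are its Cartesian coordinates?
(-4, 0)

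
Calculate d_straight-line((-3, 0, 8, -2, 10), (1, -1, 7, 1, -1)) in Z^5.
12.1655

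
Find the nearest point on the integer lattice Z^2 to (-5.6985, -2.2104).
(-6, -2)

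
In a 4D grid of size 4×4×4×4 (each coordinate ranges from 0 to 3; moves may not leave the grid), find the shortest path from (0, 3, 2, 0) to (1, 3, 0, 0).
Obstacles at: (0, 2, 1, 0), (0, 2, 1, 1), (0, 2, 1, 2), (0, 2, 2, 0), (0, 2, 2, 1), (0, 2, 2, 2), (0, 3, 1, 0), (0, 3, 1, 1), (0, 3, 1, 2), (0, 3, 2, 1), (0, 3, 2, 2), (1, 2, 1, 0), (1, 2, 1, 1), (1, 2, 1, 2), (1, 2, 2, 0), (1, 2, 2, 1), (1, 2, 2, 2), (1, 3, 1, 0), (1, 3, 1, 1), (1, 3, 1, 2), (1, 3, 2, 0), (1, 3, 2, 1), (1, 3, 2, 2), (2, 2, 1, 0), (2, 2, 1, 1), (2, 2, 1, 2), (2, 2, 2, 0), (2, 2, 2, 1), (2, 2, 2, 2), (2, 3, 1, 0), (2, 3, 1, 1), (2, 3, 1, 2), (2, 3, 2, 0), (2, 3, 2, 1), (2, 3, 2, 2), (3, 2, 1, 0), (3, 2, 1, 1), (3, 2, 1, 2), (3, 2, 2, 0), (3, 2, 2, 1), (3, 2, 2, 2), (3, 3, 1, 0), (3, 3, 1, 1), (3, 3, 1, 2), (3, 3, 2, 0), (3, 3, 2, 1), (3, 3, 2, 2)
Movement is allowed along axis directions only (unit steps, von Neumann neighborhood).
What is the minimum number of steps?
9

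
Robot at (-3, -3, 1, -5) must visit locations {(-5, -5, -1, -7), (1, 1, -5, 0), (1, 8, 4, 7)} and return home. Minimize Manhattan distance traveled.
84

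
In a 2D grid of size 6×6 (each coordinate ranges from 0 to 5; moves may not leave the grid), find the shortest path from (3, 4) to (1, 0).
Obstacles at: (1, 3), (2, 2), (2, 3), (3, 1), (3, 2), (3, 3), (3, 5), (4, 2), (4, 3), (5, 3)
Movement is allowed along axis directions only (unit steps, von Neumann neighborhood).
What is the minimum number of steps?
8
(one shortest path: (3, 4) → (2, 4) → (1, 4) → (0, 4) → (0, 3) → (0, 2) → (1, 2) → (1, 1) → (1, 0))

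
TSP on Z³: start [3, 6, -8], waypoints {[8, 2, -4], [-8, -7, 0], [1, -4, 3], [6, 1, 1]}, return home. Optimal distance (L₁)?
80
(one optimal route: (3, 6, -8) → (8, 2, -4) → (6, 1, 1) → (1, -4, 3) → (-8, -7, 0) → (3, 6, -8))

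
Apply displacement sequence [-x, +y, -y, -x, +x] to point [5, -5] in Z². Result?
(4, -5)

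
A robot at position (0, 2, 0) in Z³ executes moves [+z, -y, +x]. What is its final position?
(1, 1, 1)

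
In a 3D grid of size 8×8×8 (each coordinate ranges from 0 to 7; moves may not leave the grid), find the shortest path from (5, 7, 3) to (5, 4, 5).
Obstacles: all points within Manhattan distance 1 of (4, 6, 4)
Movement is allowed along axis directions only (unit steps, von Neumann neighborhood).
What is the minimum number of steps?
5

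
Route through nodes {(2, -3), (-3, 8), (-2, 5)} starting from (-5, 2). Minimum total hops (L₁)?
24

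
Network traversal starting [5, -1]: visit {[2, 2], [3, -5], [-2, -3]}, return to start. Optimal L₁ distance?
28
(one optimal route: (5, -1) → (2, 2) → (-2, -3) → (3, -5) → (5, -1))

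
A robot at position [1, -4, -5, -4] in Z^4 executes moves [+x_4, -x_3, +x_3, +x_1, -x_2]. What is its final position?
(2, -5, -5, -3)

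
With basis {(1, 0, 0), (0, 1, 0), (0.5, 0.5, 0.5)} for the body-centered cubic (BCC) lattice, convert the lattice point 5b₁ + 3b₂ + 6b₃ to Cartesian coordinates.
(8, 6, 3)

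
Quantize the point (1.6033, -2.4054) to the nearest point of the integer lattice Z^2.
(2, -2)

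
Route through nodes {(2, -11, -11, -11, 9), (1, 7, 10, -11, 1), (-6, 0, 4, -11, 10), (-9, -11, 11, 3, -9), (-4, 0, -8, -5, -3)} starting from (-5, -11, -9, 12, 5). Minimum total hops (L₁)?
189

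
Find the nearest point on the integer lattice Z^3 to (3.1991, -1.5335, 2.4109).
(3, -2, 2)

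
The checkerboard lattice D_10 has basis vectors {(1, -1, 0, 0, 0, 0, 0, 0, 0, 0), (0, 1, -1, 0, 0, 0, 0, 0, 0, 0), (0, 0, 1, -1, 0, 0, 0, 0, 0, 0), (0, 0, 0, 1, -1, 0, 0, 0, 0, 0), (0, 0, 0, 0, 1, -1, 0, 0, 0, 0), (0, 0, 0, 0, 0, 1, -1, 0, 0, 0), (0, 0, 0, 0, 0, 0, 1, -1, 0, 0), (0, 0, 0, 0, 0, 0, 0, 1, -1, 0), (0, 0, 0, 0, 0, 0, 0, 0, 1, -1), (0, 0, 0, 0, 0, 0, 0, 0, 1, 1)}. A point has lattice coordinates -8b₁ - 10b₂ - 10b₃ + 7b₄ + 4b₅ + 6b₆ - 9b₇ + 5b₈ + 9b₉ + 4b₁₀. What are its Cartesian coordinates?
(-8, -2, 0, 17, -3, 2, -15, 14, 8, -5)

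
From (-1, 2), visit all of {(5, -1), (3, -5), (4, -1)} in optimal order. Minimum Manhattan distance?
15
(one optimal route: (-1, 2) → (5, -1) → (4, -1) → (3, -5))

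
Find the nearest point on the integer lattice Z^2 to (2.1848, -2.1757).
(2, -2)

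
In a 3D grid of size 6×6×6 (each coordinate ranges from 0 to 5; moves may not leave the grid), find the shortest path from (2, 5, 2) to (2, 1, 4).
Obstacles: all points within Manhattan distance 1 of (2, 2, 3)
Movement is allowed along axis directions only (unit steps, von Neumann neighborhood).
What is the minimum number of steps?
8
(one shortest path: (2, 5, 2) → (1, 5, 2) → (1, 4, 2) → (1, 3, 2) → (1, 2, 2) → (1, 1, 2) → (1, 1, 3) → (1, 1, 4) → (2, 1, 4))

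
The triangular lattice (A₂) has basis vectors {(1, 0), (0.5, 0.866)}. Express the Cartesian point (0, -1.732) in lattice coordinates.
b₁ - 2b₂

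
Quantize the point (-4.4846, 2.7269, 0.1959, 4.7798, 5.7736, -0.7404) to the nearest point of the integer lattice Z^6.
(-4, 3, 0, 5, 6, -1)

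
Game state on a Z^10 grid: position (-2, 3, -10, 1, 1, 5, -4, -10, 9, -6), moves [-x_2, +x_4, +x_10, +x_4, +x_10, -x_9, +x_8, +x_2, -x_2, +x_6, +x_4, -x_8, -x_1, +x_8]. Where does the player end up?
(-3, 2, -10, 4, 1, 6, -4, -9, 8, -4)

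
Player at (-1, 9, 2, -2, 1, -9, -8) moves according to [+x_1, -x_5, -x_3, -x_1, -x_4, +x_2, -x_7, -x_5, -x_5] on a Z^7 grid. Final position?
(-1, 10, 1, -3, -2, -9, -9)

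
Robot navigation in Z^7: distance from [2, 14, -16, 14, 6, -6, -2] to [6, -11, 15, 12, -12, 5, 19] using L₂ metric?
49.9199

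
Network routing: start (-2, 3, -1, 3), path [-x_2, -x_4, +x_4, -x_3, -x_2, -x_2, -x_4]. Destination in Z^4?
(-2, 0, -2, 2)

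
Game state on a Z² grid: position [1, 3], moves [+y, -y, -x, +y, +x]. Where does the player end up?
(1, 4)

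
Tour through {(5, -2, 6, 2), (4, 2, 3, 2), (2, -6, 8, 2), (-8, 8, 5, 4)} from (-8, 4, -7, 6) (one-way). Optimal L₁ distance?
57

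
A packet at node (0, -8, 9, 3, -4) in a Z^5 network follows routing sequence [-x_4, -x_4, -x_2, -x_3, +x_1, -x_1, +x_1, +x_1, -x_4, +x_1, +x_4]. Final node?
(3, -9, 8, 1, -4)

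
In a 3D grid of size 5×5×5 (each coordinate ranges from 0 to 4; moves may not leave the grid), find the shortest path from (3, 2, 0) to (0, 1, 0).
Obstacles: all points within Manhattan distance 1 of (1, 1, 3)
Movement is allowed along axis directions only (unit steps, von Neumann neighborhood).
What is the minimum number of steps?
4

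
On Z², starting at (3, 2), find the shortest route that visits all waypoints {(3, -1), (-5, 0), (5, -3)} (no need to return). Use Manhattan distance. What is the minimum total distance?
20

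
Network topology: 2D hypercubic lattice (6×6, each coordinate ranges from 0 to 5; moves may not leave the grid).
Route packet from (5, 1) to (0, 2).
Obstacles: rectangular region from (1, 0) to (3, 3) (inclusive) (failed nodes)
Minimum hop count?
10
(one shortest path: (5, 1) → (4, 1) → (4, 2) → (4, 3) → (4, 4) → (3, 4) → (2, 4) → (1, 4) → (0, 4) → (0, 3) → (0, 2))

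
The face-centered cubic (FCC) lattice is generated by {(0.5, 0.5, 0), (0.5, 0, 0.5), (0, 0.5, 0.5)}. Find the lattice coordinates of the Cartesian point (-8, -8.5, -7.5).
-9b₁ - 7b₂ - 8b₃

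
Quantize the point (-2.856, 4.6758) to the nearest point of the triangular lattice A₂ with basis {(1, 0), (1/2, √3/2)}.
(-2.5, 4.33)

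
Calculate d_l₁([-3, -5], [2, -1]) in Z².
9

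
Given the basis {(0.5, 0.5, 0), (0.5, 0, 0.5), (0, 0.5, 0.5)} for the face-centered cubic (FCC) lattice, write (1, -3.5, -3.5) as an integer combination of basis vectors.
b₁ + b₂ - 8b₃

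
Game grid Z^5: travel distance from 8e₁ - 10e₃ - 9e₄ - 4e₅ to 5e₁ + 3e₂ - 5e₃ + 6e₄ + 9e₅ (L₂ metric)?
20.9045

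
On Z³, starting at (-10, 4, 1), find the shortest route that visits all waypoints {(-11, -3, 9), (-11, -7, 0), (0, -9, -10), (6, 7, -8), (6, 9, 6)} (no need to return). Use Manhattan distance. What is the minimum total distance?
92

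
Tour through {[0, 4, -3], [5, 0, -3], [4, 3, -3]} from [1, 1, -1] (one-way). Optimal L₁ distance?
15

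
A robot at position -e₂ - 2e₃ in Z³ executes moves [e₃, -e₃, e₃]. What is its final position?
(0, -1, -1)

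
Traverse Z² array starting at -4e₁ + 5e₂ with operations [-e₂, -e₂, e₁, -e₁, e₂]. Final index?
(-4, 4)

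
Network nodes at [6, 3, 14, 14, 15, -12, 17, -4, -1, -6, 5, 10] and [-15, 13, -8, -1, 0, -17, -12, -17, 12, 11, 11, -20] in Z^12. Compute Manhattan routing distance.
196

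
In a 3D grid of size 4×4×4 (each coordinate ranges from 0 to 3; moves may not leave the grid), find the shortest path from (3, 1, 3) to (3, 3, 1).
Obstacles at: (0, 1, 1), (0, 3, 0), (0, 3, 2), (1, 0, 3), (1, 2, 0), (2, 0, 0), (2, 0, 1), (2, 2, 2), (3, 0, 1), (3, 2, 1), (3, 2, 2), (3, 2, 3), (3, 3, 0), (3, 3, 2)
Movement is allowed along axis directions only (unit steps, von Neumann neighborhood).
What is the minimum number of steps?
6
(one shortest path: (3, 1, 3) → (2, 1, 3) → (2, 2, 3) → (2, 3, 3) → (2, 3, 2) → (2, 3, 1) → (3, 3, 1))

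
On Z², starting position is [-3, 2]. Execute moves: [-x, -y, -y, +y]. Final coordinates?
(-4, 1)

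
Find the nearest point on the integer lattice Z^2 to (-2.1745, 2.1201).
(-2, 2)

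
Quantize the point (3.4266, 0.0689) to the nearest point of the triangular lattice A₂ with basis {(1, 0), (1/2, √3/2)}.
(3, 0)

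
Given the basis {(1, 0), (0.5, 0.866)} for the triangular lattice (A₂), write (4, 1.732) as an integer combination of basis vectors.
3b₁ + 2b₂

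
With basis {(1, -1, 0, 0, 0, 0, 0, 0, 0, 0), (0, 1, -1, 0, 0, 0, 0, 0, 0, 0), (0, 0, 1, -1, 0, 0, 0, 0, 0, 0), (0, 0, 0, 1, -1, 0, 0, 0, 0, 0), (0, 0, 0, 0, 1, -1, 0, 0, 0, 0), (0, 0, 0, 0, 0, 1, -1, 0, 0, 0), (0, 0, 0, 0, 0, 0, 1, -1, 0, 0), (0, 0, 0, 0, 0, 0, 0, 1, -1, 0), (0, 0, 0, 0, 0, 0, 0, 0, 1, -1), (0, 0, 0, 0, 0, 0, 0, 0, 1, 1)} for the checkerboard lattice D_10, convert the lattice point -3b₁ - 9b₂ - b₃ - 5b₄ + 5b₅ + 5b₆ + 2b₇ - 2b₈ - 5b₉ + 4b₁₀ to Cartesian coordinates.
(-3, -6, 8, -4, 10, 0, -3, -4, 1, 9)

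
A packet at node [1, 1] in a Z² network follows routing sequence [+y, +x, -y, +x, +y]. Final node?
(3, 2)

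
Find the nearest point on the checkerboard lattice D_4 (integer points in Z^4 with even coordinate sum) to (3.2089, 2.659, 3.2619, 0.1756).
(3, 2, 3, 0)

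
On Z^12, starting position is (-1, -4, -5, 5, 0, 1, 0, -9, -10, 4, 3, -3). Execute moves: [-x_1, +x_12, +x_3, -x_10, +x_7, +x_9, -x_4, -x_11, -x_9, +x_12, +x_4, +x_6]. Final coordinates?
(-2, -4, -4, 5, 0, 2, 1, -9, -10, 3, 2, -1)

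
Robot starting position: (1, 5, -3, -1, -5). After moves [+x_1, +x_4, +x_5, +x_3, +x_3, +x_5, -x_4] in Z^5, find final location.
(2, 5, -1, -1, -3)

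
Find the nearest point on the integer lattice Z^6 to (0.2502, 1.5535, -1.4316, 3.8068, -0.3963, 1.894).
(0, 2, -1, 4, 0, 2)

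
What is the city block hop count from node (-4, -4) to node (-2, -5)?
3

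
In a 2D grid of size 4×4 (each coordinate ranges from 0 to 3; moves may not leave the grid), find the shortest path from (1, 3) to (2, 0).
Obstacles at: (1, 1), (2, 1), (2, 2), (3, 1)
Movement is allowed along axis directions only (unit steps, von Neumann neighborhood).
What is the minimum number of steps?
6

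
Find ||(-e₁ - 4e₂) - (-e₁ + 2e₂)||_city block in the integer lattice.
6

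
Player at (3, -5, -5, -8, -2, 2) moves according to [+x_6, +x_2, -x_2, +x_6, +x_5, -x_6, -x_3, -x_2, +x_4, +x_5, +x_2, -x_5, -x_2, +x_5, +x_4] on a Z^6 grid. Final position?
(3, -6, -6, -6, 0, 3)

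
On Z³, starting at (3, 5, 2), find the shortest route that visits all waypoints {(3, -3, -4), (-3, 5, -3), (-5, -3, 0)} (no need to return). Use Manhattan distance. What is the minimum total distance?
36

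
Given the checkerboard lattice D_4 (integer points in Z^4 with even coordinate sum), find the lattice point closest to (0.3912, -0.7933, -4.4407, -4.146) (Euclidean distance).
(0, -1, -5, -4)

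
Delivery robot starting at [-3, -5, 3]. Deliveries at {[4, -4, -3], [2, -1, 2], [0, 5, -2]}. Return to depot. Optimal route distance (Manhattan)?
50
(one optimal route: (-3, -5, 3) → (4, -4, -3) → (0, 5, -2) → (2, -1, 2) → (-3, -5, 3))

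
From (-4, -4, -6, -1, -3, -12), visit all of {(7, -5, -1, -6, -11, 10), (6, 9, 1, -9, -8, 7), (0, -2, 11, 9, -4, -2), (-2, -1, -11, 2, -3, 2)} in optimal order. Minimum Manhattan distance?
146
(one optimal route: (-4, -4, -6, -1, -3, -12) → (-2, -1, -11, 2, -3, 2) → (0, -2, 11, 9, -4, -2) → (7, -5, -1, -6, -11, 10) → (6, 9, 1, -9, -8, 7))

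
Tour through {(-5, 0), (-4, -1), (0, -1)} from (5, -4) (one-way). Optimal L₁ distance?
14
(one optimal route: (5, -4) → (0, -1) → (-4, -1) → (-5, 0))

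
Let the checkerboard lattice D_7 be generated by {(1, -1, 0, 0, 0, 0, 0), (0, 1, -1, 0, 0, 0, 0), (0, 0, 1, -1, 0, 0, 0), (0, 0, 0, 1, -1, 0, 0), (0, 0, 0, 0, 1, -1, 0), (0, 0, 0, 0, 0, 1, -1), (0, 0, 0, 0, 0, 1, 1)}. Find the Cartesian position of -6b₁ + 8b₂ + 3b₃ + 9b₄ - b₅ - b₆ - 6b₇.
(-6, 14, -5, 6, -10, -6, -5)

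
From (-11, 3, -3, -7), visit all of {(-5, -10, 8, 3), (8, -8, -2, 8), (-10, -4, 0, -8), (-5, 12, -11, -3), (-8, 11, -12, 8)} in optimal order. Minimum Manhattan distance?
133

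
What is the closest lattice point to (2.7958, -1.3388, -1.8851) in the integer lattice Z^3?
(3, -1, -2)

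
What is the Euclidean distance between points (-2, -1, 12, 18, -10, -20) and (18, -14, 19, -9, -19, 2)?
43.7264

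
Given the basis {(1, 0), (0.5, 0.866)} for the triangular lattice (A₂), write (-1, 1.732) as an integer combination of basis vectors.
-2b₁ + 2b₂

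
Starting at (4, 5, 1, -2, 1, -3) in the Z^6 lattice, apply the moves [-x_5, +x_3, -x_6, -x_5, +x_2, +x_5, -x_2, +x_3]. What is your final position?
(4, 5, 3, -2, 0, -4)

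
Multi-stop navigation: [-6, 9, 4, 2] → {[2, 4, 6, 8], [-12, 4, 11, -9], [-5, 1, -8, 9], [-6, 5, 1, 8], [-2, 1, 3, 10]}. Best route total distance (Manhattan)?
91
(one optimal route: (-6, 9, 4, 2) → (-6, 5, 1, 8) → (-5, 1, -8, 9) → (-2, 1, 3, 10) → (2, 4, 6, 8) → (-12, 4, 11, -9))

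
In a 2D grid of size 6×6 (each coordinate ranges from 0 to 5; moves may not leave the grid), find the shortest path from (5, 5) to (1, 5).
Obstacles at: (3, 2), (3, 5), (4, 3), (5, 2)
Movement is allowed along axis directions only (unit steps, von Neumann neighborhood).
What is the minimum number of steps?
6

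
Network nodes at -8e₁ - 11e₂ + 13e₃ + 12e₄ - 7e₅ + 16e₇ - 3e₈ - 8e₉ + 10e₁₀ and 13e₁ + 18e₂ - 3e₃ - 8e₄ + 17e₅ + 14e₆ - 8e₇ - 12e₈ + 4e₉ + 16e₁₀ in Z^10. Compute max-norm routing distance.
29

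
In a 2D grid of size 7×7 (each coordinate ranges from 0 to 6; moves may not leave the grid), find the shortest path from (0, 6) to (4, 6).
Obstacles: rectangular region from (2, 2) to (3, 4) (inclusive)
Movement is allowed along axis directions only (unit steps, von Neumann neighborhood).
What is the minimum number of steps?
4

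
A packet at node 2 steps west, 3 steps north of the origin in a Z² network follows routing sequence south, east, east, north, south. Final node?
(0, 2)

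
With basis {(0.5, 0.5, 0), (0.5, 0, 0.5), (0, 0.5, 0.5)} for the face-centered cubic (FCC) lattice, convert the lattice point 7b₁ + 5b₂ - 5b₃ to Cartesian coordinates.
(6, 1, 0)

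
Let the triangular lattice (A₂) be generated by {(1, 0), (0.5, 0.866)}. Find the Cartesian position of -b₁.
(-1, 0)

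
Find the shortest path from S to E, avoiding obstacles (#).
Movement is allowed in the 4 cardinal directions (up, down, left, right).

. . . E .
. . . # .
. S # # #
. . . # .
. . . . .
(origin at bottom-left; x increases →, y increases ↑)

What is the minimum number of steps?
4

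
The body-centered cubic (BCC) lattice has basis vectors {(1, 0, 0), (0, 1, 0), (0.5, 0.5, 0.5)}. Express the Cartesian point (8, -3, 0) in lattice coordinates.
8b₁ - 3b₂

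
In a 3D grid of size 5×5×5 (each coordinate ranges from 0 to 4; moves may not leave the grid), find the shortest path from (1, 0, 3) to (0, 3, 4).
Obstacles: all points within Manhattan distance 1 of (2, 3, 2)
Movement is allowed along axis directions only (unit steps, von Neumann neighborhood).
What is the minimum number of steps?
5
(one shortest path: (1, 0, 3) → (0, 0, 3) → (0, 1, 3) → (0, 2, 3) → (0, 3, 3) → (0, 3, 4))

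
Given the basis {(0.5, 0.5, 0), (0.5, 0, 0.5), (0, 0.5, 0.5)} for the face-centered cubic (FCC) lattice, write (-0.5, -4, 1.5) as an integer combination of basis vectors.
-6b₁ + 5b₂ - 2b₃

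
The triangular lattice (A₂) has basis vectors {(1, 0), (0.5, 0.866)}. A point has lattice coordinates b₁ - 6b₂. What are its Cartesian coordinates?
(-2, -5.196)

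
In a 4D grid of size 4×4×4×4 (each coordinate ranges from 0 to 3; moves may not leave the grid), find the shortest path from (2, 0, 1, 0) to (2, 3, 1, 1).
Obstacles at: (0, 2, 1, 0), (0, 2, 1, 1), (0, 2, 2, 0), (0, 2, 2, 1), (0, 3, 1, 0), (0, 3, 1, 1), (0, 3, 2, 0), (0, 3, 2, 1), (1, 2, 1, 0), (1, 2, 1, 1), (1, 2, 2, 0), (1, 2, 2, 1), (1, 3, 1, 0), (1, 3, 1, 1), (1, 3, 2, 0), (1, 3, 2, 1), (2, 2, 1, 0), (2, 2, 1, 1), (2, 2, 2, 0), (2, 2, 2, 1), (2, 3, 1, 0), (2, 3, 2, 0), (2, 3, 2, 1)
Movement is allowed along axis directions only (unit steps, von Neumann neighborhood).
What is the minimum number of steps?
6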